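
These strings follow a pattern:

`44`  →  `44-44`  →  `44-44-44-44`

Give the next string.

s(k+1) = s(k)·-·s(k) — each term doubles the last with '-' between the halves.
One more doubling of 44-44-44-44 gives the answer.

44-44-44-44-44-44-44-44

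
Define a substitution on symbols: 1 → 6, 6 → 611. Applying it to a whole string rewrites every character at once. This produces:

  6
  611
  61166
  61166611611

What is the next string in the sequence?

Apply φ to 61166611611 symbol by symbol: 6→611, 1→6, 1→6, 6→611, 6→611, 6→611, 1→6, 1→6, 6→611, 1→6, 1→6; joined: 611 6 6 611 611 611 6 6 611 6 6.

611666116116116661166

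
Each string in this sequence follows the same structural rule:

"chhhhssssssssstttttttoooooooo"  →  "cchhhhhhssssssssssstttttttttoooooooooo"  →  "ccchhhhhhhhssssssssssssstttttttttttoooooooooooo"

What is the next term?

cccchhhhhhhhhhssssssssssssssstttttttttttttoooooooooooooo

Each string has the form c^{n-2} h^{2n-2} s^{2n+3} t^{2n+1} o^{2n+2}, where the shown terms are n = 3, 4, 5.
For the next term, n = 6, so the run lengths are 4, 10, 15, 13, 14.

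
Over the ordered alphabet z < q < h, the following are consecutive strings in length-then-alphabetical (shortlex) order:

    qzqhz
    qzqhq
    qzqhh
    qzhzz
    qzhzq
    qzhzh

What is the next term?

qzhqz

Treat qzhzh as a base-3 numeral over the given alphabet and add one, carrying through any trailing h's.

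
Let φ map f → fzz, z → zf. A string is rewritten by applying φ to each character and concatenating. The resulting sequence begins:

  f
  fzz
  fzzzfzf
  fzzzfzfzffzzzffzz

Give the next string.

fzzzfzfzffzzzffzzzffzzfzzzfzfzffzzfzzzfzf

Applying the rule to each of the 17 symbols of fzzzfzfzffzzzffzz gives the pieces fzz zf zf zf fzz zf fzz zf fzz fzz zf zf zf fzz fzz zf zf, which concatenate to the answer.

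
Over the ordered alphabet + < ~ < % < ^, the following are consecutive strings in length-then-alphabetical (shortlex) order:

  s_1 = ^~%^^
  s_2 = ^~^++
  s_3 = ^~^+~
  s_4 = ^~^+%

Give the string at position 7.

Stepping forward 3 times from ^~^+%: ^~^+% → ^~^+^ → ^~^~+, then the target.

^~^~~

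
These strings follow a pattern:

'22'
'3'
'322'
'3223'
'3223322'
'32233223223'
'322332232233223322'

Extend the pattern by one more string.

Each term (from the third on) is the previous term followed by the one before it: term 3 = 3·22 = 322.
The next term joins 322332232233223322 and 32233223223.

32233223223322332232233223223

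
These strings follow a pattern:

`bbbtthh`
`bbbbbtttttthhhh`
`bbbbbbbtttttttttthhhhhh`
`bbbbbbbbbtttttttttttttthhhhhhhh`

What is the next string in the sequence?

The n-th term is 2n+1 b's then 4n-2 t's then 2n h's (n = 1, 2, …).
Setting n = 5 gives 11, 18, 10 characters in each block.

bbbbbbbbbbbtttttttttttttttttthhhhhhhhhh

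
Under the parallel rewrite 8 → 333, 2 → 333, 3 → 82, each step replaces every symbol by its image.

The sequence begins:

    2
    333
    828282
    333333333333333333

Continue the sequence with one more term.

Applying the rule to each of the 18 symbols of 333333333333333333 gives the pieces 82 82 82 82 82 82 82 82 82 82 82 82 82 82 82 82 82 82, which concatenate to the answer.

828282828282828282828282828282828282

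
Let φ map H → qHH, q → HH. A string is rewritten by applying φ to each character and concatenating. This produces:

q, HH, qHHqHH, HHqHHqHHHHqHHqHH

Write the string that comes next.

qHHqHHHHqHHqHHHHqHHqHHqHHqHHHHqHHqHHHHqHHqHH

Replace each of the 16 characters of HHqHHqHHHHqHHqHH in place — qHH qHH HH qHH qHH HH qHH qHH qHH qHH HH qHH qHH HH qHH qHH — and concatenate.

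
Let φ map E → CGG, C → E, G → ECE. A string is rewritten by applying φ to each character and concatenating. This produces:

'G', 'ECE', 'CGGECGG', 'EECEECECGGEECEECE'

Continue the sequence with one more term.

CGGCGGECGGCGGECGGEECEECECGGCGGECGGCGGECGG

Replace each of the 17 characters of EECEECECGGEECEECE in place — CGG CGG E CGG CGG E CGG E ECE ECE CGG CGG E CGG CGG E CGG — and concatenate.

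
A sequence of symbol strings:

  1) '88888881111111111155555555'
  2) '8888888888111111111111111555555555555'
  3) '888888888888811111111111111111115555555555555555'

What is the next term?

88888888888888881111111111111111111111155555555555555555555

Term n consists of 3n+1 8's, followed by 4n+3 1's, followed by 4n 5's, where the shown terms are n = 2, 3, 4.
At n = 5 the blocks have lengths 16, 23, 20.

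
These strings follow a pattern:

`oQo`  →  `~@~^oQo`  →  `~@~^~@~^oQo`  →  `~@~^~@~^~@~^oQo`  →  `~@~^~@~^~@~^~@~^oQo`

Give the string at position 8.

~@~^~@~^~@~^~@~^~@~^~@~^~@~^oQo

Each term is the previous one with ~@~^ prepended.
From ~@~^~@~^~@~^~@~^oQo, 3 further steps: ~@~^~@~^~@~^~@~^oQo → ~@~^~@~^~@~^~@~^~@~^oQo → ~@~^~@~^~@~^~@~^~@~^~@~^oQo → (answer).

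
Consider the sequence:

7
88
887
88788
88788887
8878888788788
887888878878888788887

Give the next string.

From term 3 onward, concatenate the last term with the second-to-last: 88·7 = 887, 887·88 = 88788, …
The next term joins 887888878878888788887 and 8878888788788.

8878888788788887888878878888788788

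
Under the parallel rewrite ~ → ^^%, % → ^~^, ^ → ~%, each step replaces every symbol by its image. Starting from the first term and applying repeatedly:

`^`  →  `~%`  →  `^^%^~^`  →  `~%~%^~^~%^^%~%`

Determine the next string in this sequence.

Replace each of the 14 characters of ~%~%^~^~%^^%~% in place — ^^% ^~^ ^^% ^~^ ~% ^^% ~% ^^% ^~^ ~% ~% ^~^ ^^% ^~^ — and concatenate.

^^%^~^^^%^~^~%^^%~%^^%^~^~%~%^~^^^%^~^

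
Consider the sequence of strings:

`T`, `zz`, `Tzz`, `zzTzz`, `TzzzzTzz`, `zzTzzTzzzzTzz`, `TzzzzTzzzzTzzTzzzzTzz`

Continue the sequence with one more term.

This is a Fibonacci-style word recurrence s(k) = s(k−2)·s(k−1): e.g. T·zz = Tzz.
The next term joins zzTzzTzzzzTzz and TzzzzTzzzzTzzTzzzzTzz.

zzTzzTzzzzTzzTzzzzTzzzzTzzTzzzzTzz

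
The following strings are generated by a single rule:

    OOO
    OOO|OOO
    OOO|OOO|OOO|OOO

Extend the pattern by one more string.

Each string is two copies of the previous one joined by '|'.
One more doubling of OOO|OOO|OOO|OOO gives the answer.

OOO|OOO|OOO|OOO|OOO|OOO|OOO|OOO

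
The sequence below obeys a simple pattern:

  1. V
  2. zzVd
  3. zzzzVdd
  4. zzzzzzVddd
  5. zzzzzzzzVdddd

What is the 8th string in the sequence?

Every step adds zz to the front and d to the end of the previous string.
From zzzzzzzzVdddd, 3 further steps: zzzzzzzzVdddd → zzzzzzzzzzVddddd → zzzzzzzzzzzzVdddddd → (answer).

zzzzzzzzzzzzzzVddddddd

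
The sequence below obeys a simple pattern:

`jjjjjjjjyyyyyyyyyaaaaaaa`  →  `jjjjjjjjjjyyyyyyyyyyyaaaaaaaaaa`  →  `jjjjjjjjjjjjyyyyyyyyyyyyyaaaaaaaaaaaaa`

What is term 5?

The n-th term is 2n+2 j's then 2n+3 y's then 3n-2 a's, where the shown terms are n = 3, 4, 5.
For term 5, n = 7, so the run lengths are 16, 17, 19.

jjjjjjjjjjjjjjjjyyyyyyyyyyyyyyyyyaaaaaaaaaaaaaaaaaaa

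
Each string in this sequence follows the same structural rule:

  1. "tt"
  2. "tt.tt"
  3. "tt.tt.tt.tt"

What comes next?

s(k+1) = s(k)·.·s(k) — each term doubles the last with '.' between the halves.
Doubling tt.tt.tt.tt with '.' between the halves:

tt.tt.tt.tt.tt.tt.tt.tt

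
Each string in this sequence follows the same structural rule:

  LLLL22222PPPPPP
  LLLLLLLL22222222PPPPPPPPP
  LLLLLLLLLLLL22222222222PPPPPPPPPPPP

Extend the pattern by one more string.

Each string has the form L^{4n} 2^{3n+2} P^{3n+3} (n = 1, 2, …).
Setting n = 4 gives 16, 14, 15 characters in each block.

LLLLLLLLLLLLLLLL22222222222222PPPPPPPPPPPPPPP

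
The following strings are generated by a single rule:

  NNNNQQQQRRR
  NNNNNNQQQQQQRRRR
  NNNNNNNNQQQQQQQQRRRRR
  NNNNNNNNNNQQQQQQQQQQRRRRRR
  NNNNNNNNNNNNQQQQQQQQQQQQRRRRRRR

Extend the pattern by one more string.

NNNNNNNNNNNNNNQQQQQQQQQQQQQQRRRRRRRR

The n-th term is 2n N's then 2n Q's then n+1 R's, where the shown terms are n = 2, 3, 4, 5, 6.
Setting n = 7 gives 14, 14, 8 characters in each block.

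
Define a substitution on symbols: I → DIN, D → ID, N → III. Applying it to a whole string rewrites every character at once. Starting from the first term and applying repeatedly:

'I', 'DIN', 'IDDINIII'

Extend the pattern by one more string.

DINIDIDDINIIIDINDINDIN

Expanding IDDINIII: I→DIN, D→ID, D→ID, I→DIN, N→III, I→DIN, I→DIN, I→DIN. Concatenated: DIN ID ID DIN III DIN DIN DIN.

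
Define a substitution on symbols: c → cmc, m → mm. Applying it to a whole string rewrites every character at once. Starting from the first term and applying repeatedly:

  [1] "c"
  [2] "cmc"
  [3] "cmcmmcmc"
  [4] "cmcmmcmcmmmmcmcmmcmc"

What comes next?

Applying the rule to each of the 20 symbols of cmcmmcmcmmmmcmcmmcmc gives the pieces cmc mm cmc mm mm cmc mm cmc mm mm mm mm cmc mm cmc mm mm cmc mm cmc, which concatenate to the answer.

cmcmmcmcmmmmcmcmmcmcmmmmmmmmcmcmmcmcmmmmcmcmmcmc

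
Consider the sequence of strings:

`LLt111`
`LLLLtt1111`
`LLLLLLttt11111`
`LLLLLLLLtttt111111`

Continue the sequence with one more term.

Term n consists of 2n L's, followed by n t's, followed by n+2 1's (n = 1, 2, …).
Setting n = 5 gives 10, 5, 7 characters in each block.

LLLLLLLLLLttttt1111111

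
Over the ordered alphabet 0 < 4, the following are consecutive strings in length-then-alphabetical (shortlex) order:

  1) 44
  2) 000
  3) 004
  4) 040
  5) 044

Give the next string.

400

Find the rightmost character of 044 below 4, bump it to the next letter, and reset everything to its right to 0.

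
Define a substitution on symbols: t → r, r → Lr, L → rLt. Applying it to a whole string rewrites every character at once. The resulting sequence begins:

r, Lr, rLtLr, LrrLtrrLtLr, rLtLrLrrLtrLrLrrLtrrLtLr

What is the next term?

Rewriting the 24 symbols of rLtLrLrrLtrLrLrrLtrrLtLr one by one yields Lr rLt r rLt Lr rLt Lr Lr rLt r Lr rLt Lr rLt Lr Lr rLt r Lr Lr rLt r rLt Lr; concatenated:

LrrLtrrLtLrrLtLrLrrLtrLrrLtLrrLtLrLrrLtrLrLrrLtrrLtLr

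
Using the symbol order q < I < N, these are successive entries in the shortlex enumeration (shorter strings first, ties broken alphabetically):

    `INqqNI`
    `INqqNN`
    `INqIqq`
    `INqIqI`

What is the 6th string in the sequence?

INqIIq

Advancing 2 positions from INqIqI through INqIqI → INqIqN reaches term 6.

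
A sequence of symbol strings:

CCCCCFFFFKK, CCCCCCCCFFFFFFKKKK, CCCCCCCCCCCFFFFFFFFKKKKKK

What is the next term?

CCCCCCCCCCCCCCFFFFFFFFFFKKKKKKKK

Term n consists of 3n-1 C's, followed by 2n F's, followed by 2n-2 K's, where the shown terms are n = 2, 3, 4.
For the next term, n = 5, so the run lengths are 14, 10, 8.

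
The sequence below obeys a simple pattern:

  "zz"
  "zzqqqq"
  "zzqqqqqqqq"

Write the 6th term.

The strings grow by a fixed suffix qqqq each time.
From zzqqqqqqqq, 3 further steps: zzqqqqqqqq → zzqqqqqqqqqqqq → zzqqqqqqqqqqqqqqqq → (answer).

zzqqqqqqqqqqqqqqqqqqqq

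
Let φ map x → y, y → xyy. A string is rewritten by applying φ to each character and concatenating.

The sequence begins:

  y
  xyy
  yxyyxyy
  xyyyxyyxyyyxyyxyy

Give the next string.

yxyyxyyxyyyxyyxyyyxyyxyyxyyyxyyxyyyxyyxyy

Applying the rule to each of the 17 symbols of xyyyxyyxyyyxyyxyy gives the pieces y xyy xyy xyy y xyy xyy y xyy xyy xyy y xyy xyy y xyy xyy, which concatenate to the answer.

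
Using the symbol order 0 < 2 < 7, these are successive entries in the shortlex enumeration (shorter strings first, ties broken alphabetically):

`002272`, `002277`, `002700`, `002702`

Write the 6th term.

002720

Continuing the enumeration 2 steps past 002702: 002702 → 002707 → (answer).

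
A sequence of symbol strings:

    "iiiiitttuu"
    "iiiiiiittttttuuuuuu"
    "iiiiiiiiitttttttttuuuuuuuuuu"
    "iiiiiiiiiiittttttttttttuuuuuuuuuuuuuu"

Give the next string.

iiiiiiiiiiiiitttttttttttttttuuuuuuuuuuuuuuuuuu

Each string has the form i^{2n+3} t^{3n} u^{4n-2} (n = 1, 2, …).
At n = 5 the blocks have lengths 13, 15, 18.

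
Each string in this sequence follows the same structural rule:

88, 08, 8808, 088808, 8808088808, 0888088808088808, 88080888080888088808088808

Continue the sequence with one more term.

From term 3 onward, concatenate the second-to-last term with the last: 88·08 = 8808, 08·8808 = 088808, …
Continuing: 0888088808088808 · 88080888080888088808088808 gives term 8.

088808880808880888080888080888088808088808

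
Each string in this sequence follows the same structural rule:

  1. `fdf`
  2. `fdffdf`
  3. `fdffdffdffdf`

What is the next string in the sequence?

Each string is two copies of the previous one concatenated.
One more doubling of fdffdffdffdf gives the answer.

fdffdffdffdffdffdffdffdf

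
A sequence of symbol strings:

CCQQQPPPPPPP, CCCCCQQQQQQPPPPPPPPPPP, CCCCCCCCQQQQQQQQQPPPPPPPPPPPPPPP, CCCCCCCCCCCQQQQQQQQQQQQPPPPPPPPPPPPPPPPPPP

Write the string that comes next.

CCCCCCCCCCCCCCQQQQQQQQQQQQQQQPPPPPPPPPPPPPPPPPPPPPPP

Each string has the form C^{3n-1} Q^{3n} P^{4n+3} (n = 1, 2, …).
For the next term, n = 5, so the run lengths are 14, 15, 23.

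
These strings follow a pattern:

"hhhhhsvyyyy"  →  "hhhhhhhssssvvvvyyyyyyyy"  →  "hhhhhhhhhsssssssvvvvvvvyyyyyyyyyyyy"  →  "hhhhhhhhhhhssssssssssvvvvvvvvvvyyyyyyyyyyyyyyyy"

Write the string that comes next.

hhhhhhhhhhhhhsssssssssssssvvvvvvvvvvvvvyyyyyyyyyyyyyyyyyyyy

Reading off run lengths: h runs 5, 7, 9, 11; s runs 1, 4, 7, 10; v runs 1, 4, 7, 10; y runs 4, 8, 12, 16 — each is linear in n (n = 1, 2, …).
At n = 5 the blocks have lengths 13, 13, 13, 20.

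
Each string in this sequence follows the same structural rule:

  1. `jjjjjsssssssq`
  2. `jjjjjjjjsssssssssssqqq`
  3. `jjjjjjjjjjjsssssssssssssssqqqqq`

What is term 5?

Reading off run lengths: j runs 5, 8, 11; s runs 7, 11, 15; q runs 1, 3, 5 — each is linear in n (n = 1, 2, …).
Setting n = 5 gives 17, 23, 9 characters in each block.

jjjjjjjjjjjjjjjjjsssssssssssssssssssssssqqqqqqqqq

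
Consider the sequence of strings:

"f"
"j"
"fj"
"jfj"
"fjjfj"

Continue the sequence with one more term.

From term 3 onward, concatenate the second-to-last term with the last: f·j = fj, j·fj = jfj, …
So term 6 is jfj·fjjfj.

jfjfjjfj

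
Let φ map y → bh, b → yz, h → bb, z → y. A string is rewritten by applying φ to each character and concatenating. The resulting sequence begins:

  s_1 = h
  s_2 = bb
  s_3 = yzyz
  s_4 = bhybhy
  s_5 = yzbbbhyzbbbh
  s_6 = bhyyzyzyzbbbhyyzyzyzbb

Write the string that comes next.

Rewriting the 22 symbols of bhyyzyzyzbbbhyyzyzyzbb one by one yields yz bb bh bh y bh y bh y yz yz yz bb bh bh y bh y bh y yz yz; concatenated:

yzbbbhbhybhybhyyzyzyzbbbhbhybhybhyyzyz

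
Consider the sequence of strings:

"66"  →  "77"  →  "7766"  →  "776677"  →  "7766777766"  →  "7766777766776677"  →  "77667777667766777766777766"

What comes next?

From term 3 onward, concatenate the last term with the second-to-last: 77·66 = 7766, 7766·77 = 776677, …
Continuing: 77667777667766777766777766 · 7766777766776677 gives term 8.

776677776677667777667777667766777766776677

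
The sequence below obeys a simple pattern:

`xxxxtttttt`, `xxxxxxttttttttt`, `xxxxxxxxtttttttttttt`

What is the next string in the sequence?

The n-th term is 2n x's then 3n t's, where the shown terms are n = 2, 3, 4.
At n = 5 the blocks have lengths 10, 15.

xxxxxxxxxxttttttttttttttt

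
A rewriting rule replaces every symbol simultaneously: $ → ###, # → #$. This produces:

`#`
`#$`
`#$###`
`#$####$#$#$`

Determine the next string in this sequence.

#$####$#$#$#$####$####$###

Rewriting each symbol of #$####$#$#$: #→#$, $→###, #→#$, #→#$, #→#$, #→#$, $→###, #→#$, $→###, #→#$, $→###, which concatenates to #$ ### #$ #$ #$ #$ ### #$ ### #$ ###.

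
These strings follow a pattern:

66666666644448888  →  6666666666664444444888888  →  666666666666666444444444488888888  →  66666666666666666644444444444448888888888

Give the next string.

Term n consists of 3n+3 6's, followed by 3n-2 4's, followed by 2n 8's, where the shown terms are n = 2, 3, 4, 5.
For the next term, n = 6, so the run lengths are 21, 16, 12.

6666666666666666666664444444444444444888888888888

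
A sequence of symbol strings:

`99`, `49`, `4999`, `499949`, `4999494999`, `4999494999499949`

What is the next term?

From term 3 onward, concatenate the last term with the second-to-last: 49·99 = 4999, 4999·49 = 499949, …
So term 7 is 4999494999499949·4999494999.

49994949994999494999494999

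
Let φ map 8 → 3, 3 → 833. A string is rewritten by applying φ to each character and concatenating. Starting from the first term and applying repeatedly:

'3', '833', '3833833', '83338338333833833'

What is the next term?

38338338333833833383383383338338333833833

Applying the rule to each of the 17 symbols of 83338338333833833 gives the pieces 3 833 833 833 3 833 833 3 833 833 833 3 833 833 3 833 833, which concatenate to the answer.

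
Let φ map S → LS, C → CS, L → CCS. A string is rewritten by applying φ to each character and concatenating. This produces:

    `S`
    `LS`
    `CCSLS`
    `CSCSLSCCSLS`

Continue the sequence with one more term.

CSLSCSLSCCSLSCSCSLSCCSLS

Apply φ to CSCSLSCCSLS symbol by symbol: C→CS, S→LS, C→CS, S→LS, L→CCS, S→LS, C→CS, C→CS, S→LS, L→CCS, S→LS; joined: CS LS CS LS CCS LS CS CS LS CCS LS.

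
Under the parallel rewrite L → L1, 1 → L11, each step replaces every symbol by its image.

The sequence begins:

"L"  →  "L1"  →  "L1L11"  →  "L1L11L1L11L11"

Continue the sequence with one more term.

Replace each of the 13 characters of L1L11L1L11L11 in place — L1 L11 L1 L11 L11 L1 L11 L1 L11 L11 L1 L11 L11 — and concatenate.

L1L11L1L11L11L1L11L1L11L11L1L11L11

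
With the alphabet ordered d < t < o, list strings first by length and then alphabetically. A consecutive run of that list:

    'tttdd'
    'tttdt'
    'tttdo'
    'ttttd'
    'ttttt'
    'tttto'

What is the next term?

tttod

Treat tttto as a base-3 numeral over the given alphabet and add one, carrying through any trailing o's.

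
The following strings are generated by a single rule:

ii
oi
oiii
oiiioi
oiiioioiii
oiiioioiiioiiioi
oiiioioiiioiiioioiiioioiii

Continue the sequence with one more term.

From term 3 onward, concatenate the last term with the second-to-last: oi·ii = oiii, oiii·oi = oiiioi, …
So term 8 is oiiioioiiioiiioioiiioioiii·oiiioioiiioiiioi.

oiiioioiiioiiioioiiioioiiioiiioioiiioiiioi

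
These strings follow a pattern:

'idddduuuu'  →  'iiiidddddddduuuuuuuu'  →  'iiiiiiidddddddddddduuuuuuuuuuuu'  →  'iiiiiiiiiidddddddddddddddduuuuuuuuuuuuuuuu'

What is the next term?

Reading off run lengths: i runs 1, 4, 7, 10; d runs 4, 8, 12, 16; u runs 4, 8, 12, 16 — each is linear in n (n = 1, 2, …).
At n = 5 the blocks have lengths 13, 20, 20.

iiiiiiiiiiiiidddddddddddddddddddduuuuuuuuuuuuuuuuuuuu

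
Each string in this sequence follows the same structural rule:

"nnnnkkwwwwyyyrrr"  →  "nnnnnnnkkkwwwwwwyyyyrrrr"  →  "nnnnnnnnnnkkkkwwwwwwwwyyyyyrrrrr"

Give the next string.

The n-th term is 3n+1 n's then n+1 k's then 2n+2 w's then n+2 y's then n+2 r's (n = 1, 2, …).
For the next term, n = 4, so the run lengths are 13, 5, 10, 6, 6.

nnnnnnnnnnnnnkkkkkwwwwwwwwwwyyyyyyrrrrrr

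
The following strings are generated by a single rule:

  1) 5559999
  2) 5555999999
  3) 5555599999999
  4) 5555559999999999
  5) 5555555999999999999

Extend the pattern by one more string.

Reading off run lengths: 5 runs 3, 4, 5, 6, 7; 9 runs 4, 6, 8, 10, 12 — each is linear in n, where the shown terms are n = 2, 3, 4, 5, 6.
At n = 7 the blocks have lengths 8, 14.

5555555599999999999999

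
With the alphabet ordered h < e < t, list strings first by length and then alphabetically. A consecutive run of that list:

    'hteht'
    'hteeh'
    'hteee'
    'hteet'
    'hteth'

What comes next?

htete

Find the rightmost character of hteth below t, bump it to the next letter, and reset everything to its right to h.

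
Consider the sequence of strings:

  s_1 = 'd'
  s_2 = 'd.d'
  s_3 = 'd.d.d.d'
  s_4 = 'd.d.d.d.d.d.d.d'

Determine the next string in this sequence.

d.d.d.d.d.d.d.d.d.d.d.d.d.d.d.d

Each string is two copies of the previous one joined by '.'.
One more doubling of d.d.d.d.d.d.d.d gives the answer.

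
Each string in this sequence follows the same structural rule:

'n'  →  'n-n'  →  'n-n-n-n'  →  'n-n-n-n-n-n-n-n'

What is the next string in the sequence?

s(k+1) = s(k)·-·s(k) — each term doubles the last with '-' between the halves.
One more doubling of n-n-n-n-n-n-n-n gives the answer.

n-n-n-n-n-n-n-n-n-n-n-n-n-n-n-n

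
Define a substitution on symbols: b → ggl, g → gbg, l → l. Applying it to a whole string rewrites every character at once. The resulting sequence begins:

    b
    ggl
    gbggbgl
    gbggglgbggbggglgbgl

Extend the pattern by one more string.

Applying the rule to each of the 19 symbols of gbggglgbggbggglgbgl gives the pieces gbg ggl gbg gbg gbg l gbg ggl gbg gbg ggl gbg gbg gbg l gbg ggl gbg l, which concatenate to the answer.

gbggglgbggbggbglgbggglgbggbggglgbggbggbglgbggglgbgl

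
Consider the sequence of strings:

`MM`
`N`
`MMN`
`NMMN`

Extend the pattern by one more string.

MMNNMMN

Each term (from the third on) is the two preceding terms concatenated in order: term 3 = MM·N = MMN.
Continuing: MMN · NMMN gives term 5.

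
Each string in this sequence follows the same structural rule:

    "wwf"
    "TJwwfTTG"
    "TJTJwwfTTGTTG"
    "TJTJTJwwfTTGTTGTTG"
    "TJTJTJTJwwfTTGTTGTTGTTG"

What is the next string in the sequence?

Each term wraps the previous one in TJ on the left and TTG on the right.
Applying this once more to TJTJTJTJwwfTTGTTGTTGTTG:

TJTJTJTJTJwwfTTGTTGTTGTTGTTG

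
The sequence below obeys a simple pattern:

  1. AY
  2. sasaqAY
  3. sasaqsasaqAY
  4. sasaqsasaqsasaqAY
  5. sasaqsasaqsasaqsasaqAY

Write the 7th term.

sasaqsasaqsasaqsasaqsasaqsasaqAY

Every step adds sasaq at the front: s(k+1) = sasaq·s(k).
From sasaqsasaqsasaqsasaqAY, 2 further steps: sasaqsasaqsasaqsasaqAY → sasaqsasaqsasaqsasaqsasaqAY → (answer).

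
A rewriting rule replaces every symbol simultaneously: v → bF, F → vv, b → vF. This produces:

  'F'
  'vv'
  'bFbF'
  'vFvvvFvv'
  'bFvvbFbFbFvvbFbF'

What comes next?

vFvvbFbFvFvvvFvvvFvvbFbFvFvvvFvv

Applying the rule to each of the 16 symbols of bFvvbFbFbFvvbFbF gives the pieces vF vv bF bF vF vv vF vv vF vv bF bF vF vv vF vv, which concatenate to the answer.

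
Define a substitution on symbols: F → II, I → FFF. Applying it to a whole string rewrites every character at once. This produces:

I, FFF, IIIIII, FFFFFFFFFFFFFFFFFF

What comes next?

Rewriting the 18 symbols of FFFFFFFFFFFFFFFFFF one by one yields II II II II II II II II II II II II II II II II II II; concatenated:

IIIIIIIIIIIIIIIIIIIIIIIIIIIIIIIIIIII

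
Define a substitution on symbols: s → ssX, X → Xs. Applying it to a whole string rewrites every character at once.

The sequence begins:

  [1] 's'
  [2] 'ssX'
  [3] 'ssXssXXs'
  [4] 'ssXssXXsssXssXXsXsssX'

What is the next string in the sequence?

Rewriting the 21 symbols of ssXssXXsssXssXXsXsssX one by one yields ssX ssX Xs ssX ssX Xs Xs ssX ssX ssX Xs ssX ssX Xs Xs ssX Xs ssX ssX ssX Xs; concatenated:

ssXssXXsssXssXXsXsssXssXssXXsssXssXXsXsssXXsssXssXssXXs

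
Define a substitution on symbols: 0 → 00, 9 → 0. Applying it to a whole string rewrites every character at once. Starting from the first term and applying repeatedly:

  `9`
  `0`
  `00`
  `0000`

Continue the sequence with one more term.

Rewriting each symbol of 0000: 0→00, 0→00, 0→00, 0→00, which concatenates to 00 00 00 00.

00000000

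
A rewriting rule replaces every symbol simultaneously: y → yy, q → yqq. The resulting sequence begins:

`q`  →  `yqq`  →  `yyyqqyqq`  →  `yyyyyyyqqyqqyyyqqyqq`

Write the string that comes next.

φ(yyyyyyyqqyqqyyyqqyqq) expands symbol-by-symbol to yy yy yy yy yy yy yy yqq yqq yy yqq yqq yy yy yy yqq yqq yy yqq yqq; joining the 20 pieces gives the next term.

yyyyyyyyyyyyyyyqqyqqyyyqqyqqyyyyyyyqqyqqyyyqqyqq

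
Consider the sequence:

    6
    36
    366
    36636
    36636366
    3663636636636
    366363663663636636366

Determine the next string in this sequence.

3663636636636366363663663636636636

From term 3 onward, concatenate the last term with the second-to-last: 36·6 = 366, 366·36 = 36636, …
So term 8 is 366363663663636636366·3663636636636.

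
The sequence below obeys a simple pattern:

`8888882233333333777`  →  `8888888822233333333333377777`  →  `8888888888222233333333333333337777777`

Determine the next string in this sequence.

Each string has the form 8^{2n+2} 2^{n} 3^{4n} 7^{2n-1}, where the shown terms are n = 2, 3, 4.
For the next term, n = 5, so the run lengths are 12, 5, 20, 9.

8888888888882222233333333333333333333777777777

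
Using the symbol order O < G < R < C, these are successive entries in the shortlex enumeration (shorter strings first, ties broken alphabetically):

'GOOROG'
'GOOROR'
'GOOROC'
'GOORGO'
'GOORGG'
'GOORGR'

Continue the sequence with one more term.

Find the rightmost character of GOORGR below C, bump it to the next letter, and reset everything to its right to O.

GOORGC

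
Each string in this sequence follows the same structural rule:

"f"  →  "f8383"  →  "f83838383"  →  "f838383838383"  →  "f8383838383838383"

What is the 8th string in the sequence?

f8383838383838383838383838383

Every step adds 8383 to the end: s(k+1) = s(k)·8383.
From f8383838383838383, 3 further steps: f8383838383838383 → f83838383838383838383 → f838383838383838383838383 → (answer).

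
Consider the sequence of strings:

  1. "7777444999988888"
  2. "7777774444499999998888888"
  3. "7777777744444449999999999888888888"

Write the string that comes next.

The n-th term is 2n+2 7's then 2n+1 4's then 3n+1 9's then 2n+3 8's (n = 1, 2, …).
At n = 4 the blocks have lengths 10, 9, 13, 11.

7777777777444444444999999999999988888888888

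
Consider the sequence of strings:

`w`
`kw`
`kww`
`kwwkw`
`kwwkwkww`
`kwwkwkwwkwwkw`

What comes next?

Each term (from the third on) is the previous term followed by the one before it: term 3 = kw·w = kww.
So term 7 is kwwkwkwwkwwkw·kwwkwkww.

kwwkwkwwkwwkwkwwkwkww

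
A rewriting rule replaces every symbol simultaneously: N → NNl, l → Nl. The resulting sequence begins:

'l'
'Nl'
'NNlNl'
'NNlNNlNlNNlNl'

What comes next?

Applying the rule to each of the 13 symbols of NNlNNlNlNNlNl gives the pieces NNl NNl Nl NNl NNl Nl NNl Nl NNl NNl Nl NNl Nl, which concatenate to the answer.

NNlNNlNlNNlNNlNlNNlNlNNlNNlNlNNlNl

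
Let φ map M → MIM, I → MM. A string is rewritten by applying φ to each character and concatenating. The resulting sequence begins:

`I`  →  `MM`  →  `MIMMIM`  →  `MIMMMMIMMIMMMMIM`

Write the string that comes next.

Rewriting the 16 symbols of MIMMMMIMMIMMMMIM one by one yields MIM MM MIM MIM MIM MIM MM MIM MIM MM MIM MIM MIM MIM MM MIM; concatenated:

MIMMMMIMMIMMIMMIMMMMIMMIMMMMIMMIMMIMMIMMMMIM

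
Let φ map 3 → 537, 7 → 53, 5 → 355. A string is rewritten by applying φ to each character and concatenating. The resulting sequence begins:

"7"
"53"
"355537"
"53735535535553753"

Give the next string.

Applying the rule to each of the 17 symbols of 53735535535553753 gives the pieces 355 537 53 537 355 355 537 355 355 537 355 355 355 537 53 355 537, which concatenate to the answer.

3555375353735535553735535553735535535553753355537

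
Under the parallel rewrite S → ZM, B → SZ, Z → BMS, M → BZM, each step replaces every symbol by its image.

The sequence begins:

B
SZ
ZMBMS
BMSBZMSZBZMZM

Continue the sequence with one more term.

SZBZMZMSZBMSBZMZMBMSSZBMSBZMBMSBZM

Applying the rule to each of the 13 symbols of BMSBZMSZBZMZM gives the pieces SZ BZM ZM SZ BMS BZM ZM BMS SZ BMS BZM BMS BZM, which concatenate to the answer.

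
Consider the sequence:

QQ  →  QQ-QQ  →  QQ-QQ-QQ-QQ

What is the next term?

QQ-QQ-QQ-QQ-QQ-QQ-QQ-QQ

Each string is two copies of the previous one joined by '-'.
One more doubling of QQ-QQ-QQ-QQ gives the answer.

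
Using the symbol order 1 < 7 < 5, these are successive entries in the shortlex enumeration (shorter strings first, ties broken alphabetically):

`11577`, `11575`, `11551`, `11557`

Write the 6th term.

Advancing 2 positions from 11557 through 11557 → 11555 reaches term 6.

17111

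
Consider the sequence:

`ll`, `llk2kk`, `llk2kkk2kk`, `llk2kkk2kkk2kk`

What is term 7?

llk2kkk2kkk2kkk2kkk2kkk2kk

The strings grow by a fixed suffix k2kk each time.
From llk2kkk2kkk2kk, 3 further steps: llk2kkk2kkk2kk → llk2kkk2kkk2kkk2kk → llk2kkk2kkk2kkk2kkk2kk → (answer).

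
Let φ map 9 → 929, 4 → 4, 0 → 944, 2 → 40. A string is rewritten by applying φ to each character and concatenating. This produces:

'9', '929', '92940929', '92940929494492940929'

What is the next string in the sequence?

Rewriting the 20 symbols of 92940929494492940929 one by one yields 929 40 929 4 944 929 40 929 4 929 4 4 929 40 929 4 944 929 40 929; concatenated:

9294092949449294092949294492940929494492940929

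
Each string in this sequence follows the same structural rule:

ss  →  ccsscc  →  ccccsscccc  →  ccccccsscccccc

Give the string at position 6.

ccccccccccsscccccccccc

Every step adds cc to the front and cc to the end of the previous string.
From ccccccsscccccc, 2 further steps: ccccccsscccccc → ccccccccsscccccccc → (answer).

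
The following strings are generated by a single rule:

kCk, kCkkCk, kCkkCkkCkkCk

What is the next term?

s(k+1) = s(k)·s(k) — each term doubles the last.
One more doubling of kCkkCkkCkkCk gives the answer.

kCkkCkkCkkCkkCkkCkkCkkCk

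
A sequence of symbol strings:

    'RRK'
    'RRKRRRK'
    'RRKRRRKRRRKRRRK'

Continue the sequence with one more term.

Every step duplicates the string with 'R' between the halves.
Doubling RRKRRRKRRRKRRRK with 'R' between the halves:

RRKRRRKRRRKRRRKRRRKRRRKRRRKRRRK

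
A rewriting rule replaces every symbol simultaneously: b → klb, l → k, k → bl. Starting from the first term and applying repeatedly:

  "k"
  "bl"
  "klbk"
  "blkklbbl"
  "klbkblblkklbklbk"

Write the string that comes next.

Replace each of the 16 characters of klbkblblkklbklbk in place — bl k klb bl klb k klb k bl bl k klb bl k klb bl — and concatenate.

blkklbblklbkklbkblblkklbblkklbbl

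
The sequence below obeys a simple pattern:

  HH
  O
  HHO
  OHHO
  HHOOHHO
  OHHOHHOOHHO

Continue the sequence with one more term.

HHOOHHOOHHOHHOOHHO

Each term (from the third on) is the two preceding terms concatenated in order: term 3 = HH·O = HHO.
So term 7 is HHOOHHO·OHHOHHOOHHO.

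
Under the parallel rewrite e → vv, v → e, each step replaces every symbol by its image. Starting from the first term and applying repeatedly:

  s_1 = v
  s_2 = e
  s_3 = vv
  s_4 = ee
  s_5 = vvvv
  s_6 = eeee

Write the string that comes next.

vvvvvvvv

Rewriting each symbol of eeee: e→vv, e→vv, e→vv, e→vv, which concatenates to vv vv vv vv.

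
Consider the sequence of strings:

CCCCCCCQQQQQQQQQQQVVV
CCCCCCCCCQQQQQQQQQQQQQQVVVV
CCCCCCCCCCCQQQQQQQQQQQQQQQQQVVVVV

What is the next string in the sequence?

Term n consists of 2n+1 C's, followed by 3n+2 Q's, followed by n V's, where the shown terms are n = 3, 4, 5.
For the next term, n = 6, so the run lengths are 13, 20, 6.

CCCCCCCCCCCCCQQQQQQQQQQQQQQQQQQQQVVVVVV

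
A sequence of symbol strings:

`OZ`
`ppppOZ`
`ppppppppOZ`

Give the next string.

Every step adds pppp at the front: s(k+1) = pppp·s(k).
Applying this once more to ppppppppOZ:

ppppppppppppOZ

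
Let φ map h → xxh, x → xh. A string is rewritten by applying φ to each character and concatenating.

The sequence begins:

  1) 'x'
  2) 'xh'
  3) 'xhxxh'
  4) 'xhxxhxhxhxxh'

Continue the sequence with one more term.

Rewriting each symbol of xhxxhxhxhxxh: x→xh, h→xxh, x→xh, x→xh, h→xxh, x→xh, h→xxh, x→xh, h→xxh, x→xh, x→xh, h→xxh, which concatenates to xh xxh xh xh xxh xh xxh xh xxh xh xh xxh.

xhxxhxhxhxxhxhxxhxhxxhxhxhxxh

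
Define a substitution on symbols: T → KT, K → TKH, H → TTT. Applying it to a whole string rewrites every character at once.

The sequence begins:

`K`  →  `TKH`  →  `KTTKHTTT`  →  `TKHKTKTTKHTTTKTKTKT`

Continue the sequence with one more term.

Rewriting the 19 symbols of TKHKTKTTKHTTTKTKTKT one by one yields KT TKH TTT TKH KT TKH KT KT TKH TTT KT KT KT TKH KT TKH KT TKH KT; concatenated:

KTTKHTTTTKHKTTKHKTKTTKHTTTKTKTKTTKHKTTKHKTTKHKT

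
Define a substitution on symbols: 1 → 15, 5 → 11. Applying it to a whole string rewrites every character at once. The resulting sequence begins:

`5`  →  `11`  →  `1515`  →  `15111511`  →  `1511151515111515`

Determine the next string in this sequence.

15111515151115111511151515111511

Replace each of the 16 characters of 1511151515111515 in place — 15 11 15 15 15 11 15 11 15 11 15 15 15 11 15 11 — and concatenate.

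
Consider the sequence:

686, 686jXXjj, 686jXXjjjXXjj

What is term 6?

686jXXjjjXXjjjXXjjjXXjjjXXjj

The strings grow by a fixed suffix jXXjj each time.
From 686jXXjjjXXjj, 3 further steps: 686jXXjjjXXjj → 686jXXjjjXXjjjXXjj → 686jXXjjjXXjjjXXjjjXXjj → (answer).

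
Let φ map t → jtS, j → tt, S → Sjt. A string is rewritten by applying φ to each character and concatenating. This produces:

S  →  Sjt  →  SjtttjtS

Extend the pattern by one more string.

Apply φ to SjtttjtS symbol by symbol: S→Sjt, j→tt, t→jtS, t→jtS, t→jtS, j→tt, t→jtS, S→Sjt; joined: Sjt tt jtS jtS jtS tt jtS Sjt.

SjtttjtSjtSjtSttjtSSjt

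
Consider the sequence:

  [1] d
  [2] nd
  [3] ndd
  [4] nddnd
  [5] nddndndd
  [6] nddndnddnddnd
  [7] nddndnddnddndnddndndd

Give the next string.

Each term (from the third on) is the previous term followed by the one before it: term 3 = nd·d = ndd.
The next term joins nddndnddnddndnddndndd and nddndnddnddnd.

nddndnddnddndnddndnddnddndnddnddnd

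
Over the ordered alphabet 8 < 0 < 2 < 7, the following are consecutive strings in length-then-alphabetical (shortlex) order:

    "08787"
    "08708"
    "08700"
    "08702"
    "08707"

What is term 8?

08722

Stepping forward 3 times from 08707: 08707 → 08728 → 08720, then the target.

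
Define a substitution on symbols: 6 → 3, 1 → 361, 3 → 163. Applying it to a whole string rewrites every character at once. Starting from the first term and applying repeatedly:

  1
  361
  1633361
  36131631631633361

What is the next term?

Rewriting the 17 symbols of 36131631631633361 one by one yields 163 3 361 163 361 3 163 361 3 163 361 3 163 163 163 3 361; concatenated:

16333611633613163361316336131631631633361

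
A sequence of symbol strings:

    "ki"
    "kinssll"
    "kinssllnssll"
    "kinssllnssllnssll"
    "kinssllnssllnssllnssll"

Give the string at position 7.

Every step adds nssll to the end: s(k+1) = s(k)·nssll.
From kinssllnssllnssllnssll, 2 further steps: kinssllnssllnssllnssll → kinssllnssllnssllnssllnssll → (answer).

kinssllnssllnssllnssllnssllnssll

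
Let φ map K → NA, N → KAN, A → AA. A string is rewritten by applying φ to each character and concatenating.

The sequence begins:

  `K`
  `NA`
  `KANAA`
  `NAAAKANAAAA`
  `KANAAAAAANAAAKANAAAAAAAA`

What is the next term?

Replace each of the 24 characters of KANAAAAAANAAAKANAAAAAAAA in place — NA AA KAN AA AA AA AA AA AA KAN AA AA AA NA AA KAN AA AA AA AA AA AA AA AA — and concatenate.

NAAAKANAAAAAAAAAAAAKANAAAAAANAAAKANAAAAAAAAAAAAAAAA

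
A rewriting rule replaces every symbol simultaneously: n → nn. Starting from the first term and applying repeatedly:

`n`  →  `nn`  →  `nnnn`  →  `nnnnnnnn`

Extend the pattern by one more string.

nnnnnnnnnnnnnnnn

Expanding nnnnnnnn: n→nn, n→nn, n→nn, n→nn, n→nn, n→nn, n→nn, n→nn. Concatenated: nn nn nn nn nn nn nn nn.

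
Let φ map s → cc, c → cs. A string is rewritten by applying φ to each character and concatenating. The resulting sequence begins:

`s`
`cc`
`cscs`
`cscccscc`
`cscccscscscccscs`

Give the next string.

Applying the rule to each of the 16 symbols of cscccscscscccscs gives the pieces cs cc cs cs cs cc cs cc cs cc cs cs cs cc cs cc, which concatenate to the answer.

cscccscscscccscccscccscscscccscc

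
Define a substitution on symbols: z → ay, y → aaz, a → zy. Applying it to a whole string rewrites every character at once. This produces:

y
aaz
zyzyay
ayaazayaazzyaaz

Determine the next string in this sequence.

Applying the rule to each of the 15 symbols of ayaazayaazzyaaz gives the pieces zy aaz zy zy ay zy aaz zy zy ay ay aaz zy zy ay, which concatenate to the answer.

zyaazzyzyayzyaazzyzyayayaazzyzyay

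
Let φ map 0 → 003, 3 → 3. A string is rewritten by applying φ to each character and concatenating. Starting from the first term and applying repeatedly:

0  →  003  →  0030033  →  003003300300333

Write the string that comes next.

Applying the rule to each of the 15 symbols of 003003300300333 gives the pieces 003 003 3 003 003 3 3 003 003 3 003 003 3 3 3, which concatenate to the answer.

0030033003003330030033003003333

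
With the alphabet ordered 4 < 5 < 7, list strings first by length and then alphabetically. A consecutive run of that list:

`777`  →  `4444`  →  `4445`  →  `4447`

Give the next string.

Treat 4447 as a base-3 numeral over the given alphabet and add one, carrying through any trailing 7's.

4454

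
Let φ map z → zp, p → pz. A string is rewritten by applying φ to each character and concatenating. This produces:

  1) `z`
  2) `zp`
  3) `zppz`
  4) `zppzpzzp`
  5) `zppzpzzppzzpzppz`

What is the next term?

Applying the rule to each of the 16 symbols of zppzpzzppzzpzppz gives the pieces zp pz pz zp pz zp zp pz pz zp zp pz zp pz pz zp, which concatenate to the answer.

zppzpzzppzzpzppzpzzpzppzzppzpzzp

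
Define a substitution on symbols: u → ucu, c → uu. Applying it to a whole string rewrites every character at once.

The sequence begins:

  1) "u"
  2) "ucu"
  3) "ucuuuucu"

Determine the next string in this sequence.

ucuuuucuucuucuucuuuucu

Apply φ to ucuuuucu symbol by symbol: u→ucu, c→uu, u→ucu, u→ucu, u→ucu, u→ucu, c→uu, u→ucu; joined: ucu uu ucu ucu ucu ucu uu ucu.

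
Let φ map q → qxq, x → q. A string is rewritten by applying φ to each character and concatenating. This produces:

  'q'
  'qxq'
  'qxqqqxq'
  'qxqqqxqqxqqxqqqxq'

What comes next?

Rewriting the 17 symbols of qxqqqxqqxqqxqqqxq one by one yields qxq q qxq qxq qxq q qxq qxq q qxq qxq q qxq qxq qxq q qxq; concatenated:

qxqqqxqqxqqxqqqxqqxqqqxqqxqqqxqqxqqxqqqxq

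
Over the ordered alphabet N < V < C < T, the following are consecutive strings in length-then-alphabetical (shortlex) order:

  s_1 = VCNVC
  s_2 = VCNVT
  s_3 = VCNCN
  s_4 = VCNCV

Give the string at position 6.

VCNCT

Stepping forward 2 times from VCNCV: VCNCV → VCNCC, then the target.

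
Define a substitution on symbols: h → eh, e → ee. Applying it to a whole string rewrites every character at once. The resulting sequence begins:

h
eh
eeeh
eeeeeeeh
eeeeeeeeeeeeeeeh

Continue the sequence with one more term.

Rewriting the 16 symbols of eeeeeeeeeeeeeeeh one by one yields ee ee ee ee ee ee ee ee ee ee ee ee ee ee ee eh; concatenated:

eeeeeeeeeeeeeeeeeeeeeeeeeeeeeeeh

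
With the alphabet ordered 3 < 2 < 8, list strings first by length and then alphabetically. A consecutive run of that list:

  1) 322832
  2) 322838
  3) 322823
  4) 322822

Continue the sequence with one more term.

322828

Treat 322822 as a base-3 numeral over the given alphabet and add one, carrying through any trailing 8's.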